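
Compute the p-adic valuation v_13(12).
v_13(12) = 0

v_13(n) is the largest exponent k such that 13^k divides n. Factor out: 12 = 13^0 · 12. (Sign doesn't affect v_p.) So v_13(12) = 0.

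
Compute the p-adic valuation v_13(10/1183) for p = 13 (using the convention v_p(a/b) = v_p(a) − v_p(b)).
v_13(10/1183) = -2

Factor powers of 13 from the numerator and denominator of the reduced fraction: 10 = 13^0 · 10 and 1183 = 13^2 · 7. Apply v_p(a/b) = v_p(a) − v_p(b): v_13(10/1183) = 0 − 2 = -2.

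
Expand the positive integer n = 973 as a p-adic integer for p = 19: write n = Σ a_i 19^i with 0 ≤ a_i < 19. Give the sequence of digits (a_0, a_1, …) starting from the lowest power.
(a_0, a_1, …) = (4, 13, 2)

Repeated division by 19 gives the digits low-to-high: 973 = 4 + 13·19^1 + 2·19^2. Digit sequence: (4, 13, 2).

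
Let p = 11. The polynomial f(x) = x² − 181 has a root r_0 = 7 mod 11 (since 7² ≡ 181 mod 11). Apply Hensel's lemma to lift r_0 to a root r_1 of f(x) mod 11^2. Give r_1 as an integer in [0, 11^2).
r_1 = 51 (mod 121)

Hensel's recurrence: r_{i+1} = r_i − f(r_i)·(f′(r_i))^{-1} mod 11^{i+2}, with f′(x) = 2x. Iterate:
  r_0 = 7 (mod 11)
  r_1 = 51 (mod 121)
Final: r_1 = 51, and one checks f(r_1) ≡ 0 mod 11^2.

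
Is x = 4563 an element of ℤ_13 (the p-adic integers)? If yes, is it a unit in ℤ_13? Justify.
x ∈ ℤ_13 but not a unit; v_13(x) = 2 > 0

ℤ_13 = {x ∈ ℚ_13 : v_13(x) ≥ 0} and ℤ_13^× = {x ∈ ℤ_13 : v_13(x) = 0}. Here v_13(4563) = v_13(num) − v_13(den) = 2; compare against these criteria.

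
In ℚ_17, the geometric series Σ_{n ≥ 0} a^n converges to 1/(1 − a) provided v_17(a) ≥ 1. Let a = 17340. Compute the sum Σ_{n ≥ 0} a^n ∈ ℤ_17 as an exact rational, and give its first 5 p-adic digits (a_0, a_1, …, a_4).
Σ a^n = 1/(1 − a) = -1/17339;  first 5 digits = (1, 0, 9, 3, 13)

v_17(a) = 2 ≥ 1, so the series converges in ℤ_17 to 1/(1 − a) = 1/(1 − 17340) = -1/17339. Expand this rational in ℤ_17: compute digits iteratively via d_i = x_i mod 17, x_{i+1} = (x_i − d_i)/17. The first 5 digits are (1, 0, 9, 3, 13).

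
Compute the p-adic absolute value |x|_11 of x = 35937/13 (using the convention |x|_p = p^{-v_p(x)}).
|35937/13|_11 = 1/1331

Step 1 — compute v_11(x) by factoring powers of 11 out of the numerator and denominator: v_11(35937/13) = 3. Step 2 — apply |x|_p = p^{-v_p(x)} = 11^{-3} = 1/1331.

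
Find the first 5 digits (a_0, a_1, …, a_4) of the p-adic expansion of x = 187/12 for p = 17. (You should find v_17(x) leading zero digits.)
(a_0, …, a_4) = (0, 8, 1, 7, 1)

v_17(187/12) = 1, so a_0 = ... = a_0 = 0. Factor out: x = 17^1 · u with u = 11/12 a unit in ℤ_17. Expand u iteratively via a_{v+i} = u_i mod 17, u_{i+1} = (u_i − a_{v+i})/17:
  u_0 = 11/12;  a_1 = 8;  u_1 = (u_0 − 8)/17 = -5/12
  u_1 = -5/12;  a_2 = 1;  u_2 = (u_1 − 1)/17 = -1/12
  u_2 = -1/12;  a_3 = 7;  u_3 = (u_2 − 7)/17 = -5/12
  u_3 = -5/12;  a_4 = 1;  u_4 = (u_3 − 1)/17 = -1/12
Digits: (0, 8, 1, 7, 1).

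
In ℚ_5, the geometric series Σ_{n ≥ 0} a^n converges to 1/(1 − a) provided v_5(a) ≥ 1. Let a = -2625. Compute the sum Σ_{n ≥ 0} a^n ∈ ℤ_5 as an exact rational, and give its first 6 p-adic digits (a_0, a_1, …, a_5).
Σ a^n = 1/(1 − a) = 1/2626;  first 6 digits = (1, 0, 0, 4, 0, 4)

v_5(a) = 3 ≥ 1, so the series converges in ℤ_5 to 1/(1 − a) = 1/(1 − (-2625)) = 1/2626. Expand this rational in ℤ_5: compute digits iteratively via d_i = x_i mod 5, x_{i+1} = (x_i − d_i)/5. The first 6 digits are (1, 0, 0, 4, 0, 4).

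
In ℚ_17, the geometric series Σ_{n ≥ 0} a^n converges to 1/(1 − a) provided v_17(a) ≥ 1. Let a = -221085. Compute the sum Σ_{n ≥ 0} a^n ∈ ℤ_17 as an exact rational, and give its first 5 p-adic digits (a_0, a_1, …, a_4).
Σ a^n = 1/(1 − a) = 1/221086;  first 5 digits = (1, 0, 0, 6, 14)

v_17(a) = 3 ≥ 1, so the series converges in ℤ_17 to 1/(1 − a) = 1/(1 − (-221085)) = 1/221086. Expand this rational in ℤ_17: compute digits iteratively via d_i = x_i mod 17, x_{i+1} = (x_i − d_i)/17. The first 5 digits are (1, 0, 0, 6, 14).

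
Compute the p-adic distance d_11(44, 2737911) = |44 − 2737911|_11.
d_11(44, 2737911) = 1/161051

Step 1 — x − y = 44 − 2737911 = -2737867. Step 2 — v_11(-2737867) = 5 (factor: -2737867 = −(11^5 · 17); the sign does not affect v_p). Step 3 — |x − y|_11 = 11^{-5} = 1/161051.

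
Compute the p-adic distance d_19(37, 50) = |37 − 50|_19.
d_19(37, 50) = 1

Step 1 — x − y = 37 − 50 = -13. Step 2 — v_19(-13) = 0 (factor: -13 = −(19^0 · 13); the sign does not affect v_p). Step 3 — |x − y|_19 = 19^{0} = 1.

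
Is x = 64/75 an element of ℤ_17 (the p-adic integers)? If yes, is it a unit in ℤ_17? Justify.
x ∈ ℤ_17^× (unit); v_17(x) = 0

ℤ_17 = {x ∈ ℚ_17 : v_17(x) ≥ 0} and ℤ_17^× = {x ∈ ℤ_17 : v_17(x) = 0}. Here v_17(64/75) = v_17(num) − v_17(den) = 0; compare against these criteria.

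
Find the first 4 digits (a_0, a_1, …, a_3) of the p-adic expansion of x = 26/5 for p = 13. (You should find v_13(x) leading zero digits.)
(a_0, …, a_3) = (0, 3, 5, 10)

v_13(26/5) = 1, so a_0 = ... = a_0 = 0. Factor out: x = 13^1 · u with u = 2/5 a unit in ℤ_13. Expand u iteratively via a_{v+i} = u_i mod 13, u_{i+1} = (u_i − a_{v+i})/13:
  u_0 = 2/5;  a_1 = 3;  u_1 = (u_0 − 3)/13 = -1/5
  u_1 = -1/5;  a_2 = 5;  u_2 = (u_1 − 5)/13 = -2/5
  u_2 = -2/5;  a_3 = 10;  u_3 = (u_2 − 10)/13 = -4/5
Digits: (0, 3, 5, 10).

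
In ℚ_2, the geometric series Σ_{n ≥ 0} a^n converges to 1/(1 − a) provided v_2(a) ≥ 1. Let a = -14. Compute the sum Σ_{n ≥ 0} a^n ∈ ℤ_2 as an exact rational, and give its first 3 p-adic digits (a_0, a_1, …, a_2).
Σ a^n = 1/(1 − a) = 1/15;  first 3 digits = (1, 1, 1)

v_2(a) = 1 ≥ 1, so the series converges in ℤ_2 to 1/(1 − a) = 1/(1 − (-14)) = 1/15. Expand this rational in ℤ_2: compute digits iteratively via d_i = x_i mod 2, x_{i+1} = (x_i − d_i)/2. The first 3 digits are (1, 1, 1).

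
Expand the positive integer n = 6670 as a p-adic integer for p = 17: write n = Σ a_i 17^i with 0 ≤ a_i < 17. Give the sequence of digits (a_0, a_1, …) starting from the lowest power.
(a_0, a_1, …) = (6, 1, 6, 1)

Repeated division by 17 gives the digits low-to-high: 6670 = 6 + 1·17^1 + 6·17^2 + 1·17^3. Digit sequence: (6, 1, 6, 1).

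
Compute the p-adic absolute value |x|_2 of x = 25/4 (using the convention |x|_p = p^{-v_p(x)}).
|25/4|_2 = 4

Step 1 — compute v_2(x) by factoring powers of 2 out of the numerator and denominator: v_2(25/4) = -2. Step 2 — apply |x|_p = p^{-v_p(x)} = 2^{2} = 4.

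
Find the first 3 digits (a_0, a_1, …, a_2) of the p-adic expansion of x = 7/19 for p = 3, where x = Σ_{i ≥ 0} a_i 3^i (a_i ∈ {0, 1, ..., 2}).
(a_0, …, a_2) = (1, 2, 1)

v_3(7/19) = 0 (numerator and denominator both coprime to 3), so x ∈ ℤ_3^×. Compute digits iteratively via a_i = x_i mod 3, x_{i+1} = (x_i − a_i)/3, with x_0 = x:
  x_0 = 7/19;  a_0 = 1;  x_1 = (x_0 − 1)/3 = -4/19
  x_1 = -4/19;  a_1 = 2;  x_2 = (x_1 − 2)/3 = -14/19
  x_2 = -14/19;  a_2 = 1;  x_3 = (x_2 − 1)/3 = -11/19
Digits: (1, 2, 1).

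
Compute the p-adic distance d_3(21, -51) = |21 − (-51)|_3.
d_3(21, -51) = 1/9

Step 1 — x − y = 21 − (-51) = 72. Step 2 — v_3(72) = 2 (factor: 72 = (3^2 · 8); the sign does not affect v_p). Step 3 — |x − y|_3 = 3^{-2} = 1/9.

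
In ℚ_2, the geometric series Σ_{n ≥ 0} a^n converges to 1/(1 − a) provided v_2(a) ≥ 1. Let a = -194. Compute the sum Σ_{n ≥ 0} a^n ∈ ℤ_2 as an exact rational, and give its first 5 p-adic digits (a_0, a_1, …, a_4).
Σ a^n = 1/(1 − a) = 1/195;  first 5 digits = (1, 1, 0, 1, 0)

v_2(a) = 1 ≥ 1, so the series converges in ℤ_2 to 1/(1 − a) = 1/(1 − (-194)) = 1/195. Expand this rational in ℤ_2: compute digits iteratively via d_i = x_i mod 2, x_{i+1} = (x_i − d_i)/2. The first 5 digits are (1, 1, 0, 1, 0).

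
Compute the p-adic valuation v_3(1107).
v_3(1107) = 3

v_3(n) is the largest exponent k such that 3^k divides n. Factor out: 1107 = 3^3 · 41. (Sign doesn't affect v_p.) So v_3(1107) = 3.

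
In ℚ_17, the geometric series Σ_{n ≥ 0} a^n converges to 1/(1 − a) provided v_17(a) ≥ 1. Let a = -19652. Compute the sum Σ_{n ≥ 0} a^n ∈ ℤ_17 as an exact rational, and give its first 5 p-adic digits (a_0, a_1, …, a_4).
Σ a^n = 1/(1 − a) = 1/19653;  first 5 digits = (1, 0, 0, 13, 16)

v_17(a) = 3 ≥ 1, so the series converges in ℤ_17 to 1/(1 − a) = 1/(1 − (-19652)) = 1/19653. Expand this rational in ℤ_17: compute digits iteratively via d_i = x_i mod 17, x_{i+1} = (x_i − d_i)/17. The first 5 digits are (1, 0, 0, 13, 16).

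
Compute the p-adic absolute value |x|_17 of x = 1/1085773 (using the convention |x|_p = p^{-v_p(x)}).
|1/1085773|_17 = 83521

Step 1 — compute v_17(x) by factoring powers of 17 out of the numerator and denominator: v_17(1/1085773) = -4. Step 2 — apply |x|_p = p^{-v_p(x)} = 17^{4} = 83521.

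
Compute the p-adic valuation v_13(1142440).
v_13(1142440) = 4

v_13(n) is the largest exponent k such that 13^k divides n. Factor out: 1142440 = 13^4 · 40. (Sign doesn't affect v_p.) So v_13(1142440) = 4.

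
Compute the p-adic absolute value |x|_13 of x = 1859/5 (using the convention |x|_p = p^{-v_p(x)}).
|1859/5|_13 = 1/169

Step 1 — compute v_13(x) by factoring powers of 13 out of the numerator and denominator: v_13(1859/5) = 2. Step 2 — apply |x|_p = p^{-v_p(x)} = 13^{-2} = 1/169.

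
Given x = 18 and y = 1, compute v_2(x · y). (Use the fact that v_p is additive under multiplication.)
v_2(18) = 1

v_p(x) = 1 (factor: 18 = 2^1 · 9); v_p(y) = 0 (factor: 1 = 2^0 · 1). Additivity: v_p(xy) = v_p(x) + v_p(y) = 1 + 0 = 1. (Direct check: xy = 18 = 2^1 · (9).)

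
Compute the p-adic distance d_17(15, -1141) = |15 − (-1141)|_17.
d_17(15, -1141) = 1/289

Step 1 — x − y = 15 − (-1141) = 1156. Step 2 — v_17(1156) = 2 (factor: 1156 = (17^2 · 4); the sign does not affect v_p). Step 3 — |x − y|_17 = 17^{-2} = 1/289.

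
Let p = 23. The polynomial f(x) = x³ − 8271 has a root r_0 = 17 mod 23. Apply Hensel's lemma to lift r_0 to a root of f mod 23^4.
r_3 = 279605 (mod 279841)

Hensel: r_{i+1} = r_i − f(r_i)/f′(r_i) mod 23^{i+2}, where f′(x) = 3x². Iterate:
  r_0 = 17 (mod 23)
  r_1 = 293 (mod 529)
  r_2 = 11931 (mod 12167)
  r_3 = 279605 (mod 279841)
Final: r = 279605 with f(r) ≡ 0 mod 23^4.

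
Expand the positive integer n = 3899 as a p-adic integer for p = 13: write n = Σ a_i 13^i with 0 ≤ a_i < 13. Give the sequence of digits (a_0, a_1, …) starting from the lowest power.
(a_0, a_1, …) = (12, 0, 10, 1)

Repeated division by 13 gives the digits low-to-high: 3899 = 12 + 10·13^2 + 1·13^3. Digit sequence: (12, 0, 10, 1).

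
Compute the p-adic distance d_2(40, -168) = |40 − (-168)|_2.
d_2(40, -168) = 1/16

Step 1 — x − y = 40 − (-168) = 208. Step 2 — v_2(208) = 4 (factor: 208 = (2^4 · 13); the sign does not affect v_p). Step 3 — |x − y|_2 = 2^{-4} = 1/16.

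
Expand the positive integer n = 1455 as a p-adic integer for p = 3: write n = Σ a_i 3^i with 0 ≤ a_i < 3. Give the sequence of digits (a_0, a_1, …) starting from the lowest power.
(a_0, a_1, …) = (0, 2, 2, 2, 2, 2, 1)

Repeated division by 3 gives the digits low-to-high: 1455 = 2·3^1 + 2·3^2 + 2·3^3 + 2·3^4 + 2·3^5 + 1·3^6. Digit sequence: (0, 2, 2, 2, 2, 2, 1).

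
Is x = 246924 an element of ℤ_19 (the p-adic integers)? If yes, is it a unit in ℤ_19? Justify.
x ∈ ℤ_19 but not a unit; v_19(x) = 3 > 0

ℤ_19 = {x ∈ ℚ_19 : v_19(x) ≥ 0} and ℤ_19^× = {x ∈ ℤ_19 : v_19(x) = 0}. Here v_19(246924) = v_19(num) − v_19(den) = 3; compare against these criteria.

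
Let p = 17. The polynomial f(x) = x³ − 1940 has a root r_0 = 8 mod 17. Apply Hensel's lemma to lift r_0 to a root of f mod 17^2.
r_1 = 178 (mod 289)

Hensel: r_{i+1} = r_i − f(r_i)/f′(r_i) mod 17^{i+2}, where f′(x) = 3x². Iterate:
  r_0 = 8 (mod 17)
  r_1 = 178 (mod 289)
Final: r = 178 with f(r) ≡ 0 mod 17^2.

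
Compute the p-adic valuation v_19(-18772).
v_19(-18772) = 2

v_19(n) is the largest exponent k such that 19^k divides n. Factor out: -18772 = -19^2 · 52. (Sign doesn't affect v_p.) So v_19(-18772) = 2.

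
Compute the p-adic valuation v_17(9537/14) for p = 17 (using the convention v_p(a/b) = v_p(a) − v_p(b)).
v_17(9537/14) = 2

Factor powers of 17 from the numerator and denominator of the reduced fraction: 9537 = 17^2 · 33 and 14 = 17^0 · 14. Apply v_p(a/b) = v_p(a) − v_p(b): v_17(9537/14) = 2 − 0 = 2.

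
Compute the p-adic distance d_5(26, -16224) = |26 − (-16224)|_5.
d_5(26, -16224) = 1/625

Step 1 — x − y = 26 − (-16224) = 16250. Step 2 — v_5(16250) = 4 (factor: 16250 = (5^4 · 26); the sign does not affect v_p). Step 3 — |x − y|_5 = 5^{-4} = 1/625.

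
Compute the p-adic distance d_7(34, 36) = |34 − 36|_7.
d_7(34, 36) = 1

Step 1 — x − y = 34 − 36 = -2. Step 2 — v_7(-2) = 0 (factor: -2 = −(7^0 · 2); the sign does not affect v_p). Step 3 — |x − y|_7 = 7^{0} = 1.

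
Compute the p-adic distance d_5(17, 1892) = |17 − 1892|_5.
d_5(17, 1892) = 1/625

Step 1 — x − y = 17 − 1892 = -1875. Step 2 — v_5(-1875) = 4 (factor: -1875 = −(5^4 · 3); the sign does not affect v_p). Step 3 — |x − y|_5 = 5^{-4} = 1/625.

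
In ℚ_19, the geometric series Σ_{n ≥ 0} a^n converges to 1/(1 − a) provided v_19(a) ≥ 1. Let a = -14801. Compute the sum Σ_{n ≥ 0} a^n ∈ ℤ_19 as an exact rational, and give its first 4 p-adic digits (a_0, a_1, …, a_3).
Σ a^n = 1/(1 − a) = 1/14802;  first 4 digits = (1, 0, 16, 16)

v_19(a) = 2 ≥ 1, so the series converges in ℤ_19 to 1/(1 − a) = 1/(1 − (-14801)) = 1/14802. Expand this rational in ℤ_19: compute digits iteratively via d_i = x_i mod 19, x_{i+1} = (x_i − d_i)/19. The first 4 digits are (1, 0, 16, 16).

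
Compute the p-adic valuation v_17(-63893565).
v_17(-63893565) = 5

v_17(n) is the largest exponent k such that 17^k divides n. Factor out: -63893565 = -17^5 · 45. (Sign doesn't affect v_p.) So v_17(-63893565) = 5.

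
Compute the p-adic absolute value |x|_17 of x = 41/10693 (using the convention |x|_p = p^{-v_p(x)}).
|41/10693|_17 = 289

Step 1 — compute v_17(x) by factoring powers of 17 out of the numerator and denominator: v_17(41/10693) = -2. Step 2 — apply |x|_p = p^{-v_p(x)} = 17^{2} = 289.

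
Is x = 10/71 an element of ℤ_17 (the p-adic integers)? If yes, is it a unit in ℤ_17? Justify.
x ∈ ℤ_17^× (unit); v_17(x) = 0

ℤ_17 = {x ∈ ℚ_17 : v_17(x) ≥ 0} and ℤ_17^× = {x ∈ ℤ_17 : v_17(x) = 0}. Here v_17(10/71) = v_17(num) − v_17(den) = 0; compare against these criteria.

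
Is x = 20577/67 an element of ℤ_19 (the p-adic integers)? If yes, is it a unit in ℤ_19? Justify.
x ∈ ℤ_19 but not a unit; v_19(x) = 3 > 0

ℤ_19 = {x ∈ ℚ_19 : v_19(x) ≥ 0} and ℤ_19^× = {x ∈ ℤ_19 : v_19(x) = 0}. Here v_19(20577/67) = v_19(num) − v_19(den) = 3; compare against these criteria.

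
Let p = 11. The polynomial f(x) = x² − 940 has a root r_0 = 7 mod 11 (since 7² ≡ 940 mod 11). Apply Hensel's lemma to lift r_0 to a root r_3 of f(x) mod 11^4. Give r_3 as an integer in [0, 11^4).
r_3 = 13735 (mod 14641)

Hensel's recurrence: r_{i+1} = r_i − f(r_i)·(f′(r_i))^{-1} mod 11^{i+2}, with f′(x) = 2x. Iterate:
  r_0 = 7 (mod 11)
  r_1 = 62 (mod 121)
  r_2 = 425 (mod 1331)
  r_3 = 13735 (mod 14641)
Final: r_3 = 13735, and one checks f(r_3) ≡ 0 mod 11^4.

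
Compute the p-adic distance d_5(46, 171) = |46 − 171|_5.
d_5(46, 171) = 1/125

Step 1 — x − y = 46 − 171 = -125. Step 2 — v_5(-125) = 3 (factor: -125 = −(5^3 · 1); the sign does not affect v_p). Step 3 — |x − y|_5 = 5^{-3} = 1/125.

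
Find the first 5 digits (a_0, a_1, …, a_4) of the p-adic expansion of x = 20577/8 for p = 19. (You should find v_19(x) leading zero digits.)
(a_0, …, a_4) = (0, 0, 0, 17, 11)

v_19(20577/8) = 3, so a_0 = ... = a_2 = 0. Factor out: x = 19^3 · u with u = 3/8 a unit in ℤ_19. Expand u iteratively via a_{v+i} = u_i mod 19, u_{i+1} = (u_i − a_{v+i})/19:
  u_0 = 3/8;  a_3 = 17;  u_1 = (u_0 − 17)/19 = -7/8
  u_1 = -7/8;  a_4 = 11;  u_2 = (u_1 − 11)/19 = -5/8
Digits: (0, 0, 0, 17, 11).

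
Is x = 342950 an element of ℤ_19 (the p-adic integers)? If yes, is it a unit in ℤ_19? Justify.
x ∈ ℤ_19 but not a unit; v_19(x) = 3 > 0

ℤ_19 = {x ∈ ℚ_19 : v_19(x) ≥ 0} and ℤ_19^× = {x ∈ ℤ_19 : v_19(x) = 0}. Here v_19(342950) = v_19(num) − v_19(den) = 3; compare against these criteria.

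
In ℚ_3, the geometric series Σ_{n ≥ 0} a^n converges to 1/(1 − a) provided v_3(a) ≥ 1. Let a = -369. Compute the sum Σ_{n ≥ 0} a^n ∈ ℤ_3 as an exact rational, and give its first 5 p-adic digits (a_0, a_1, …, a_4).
Σ a^n = 1/(1 − a) = 1/370;  first 5 digits = (1, 0, 1, 1, 2)

v_3(a) = 2 ≥ 1, so the series converges in ℤ_3 to 1/(1 − a) = 1/(1 − (-369)) = 1/370. Expand this rational in ℤ_3: compute digits iteratively via d_i = x_i mod 3, x_{i+1} = (x_i − d_i)/3. The first 5 digits are (1, 0, 1, 1, 2).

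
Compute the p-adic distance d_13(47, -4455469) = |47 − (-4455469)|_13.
d_13(47, -4455469) = 1/371293

Step 1 — x − y = 47 − (-4455469) = 4455516. Step 2 — v_13(4455516) = 5 (factor: 4455516 = (13^5 · 12); the sign does not affect v_p). Step 3 — |x − y|_13 = 13^{-5} = 1/371293.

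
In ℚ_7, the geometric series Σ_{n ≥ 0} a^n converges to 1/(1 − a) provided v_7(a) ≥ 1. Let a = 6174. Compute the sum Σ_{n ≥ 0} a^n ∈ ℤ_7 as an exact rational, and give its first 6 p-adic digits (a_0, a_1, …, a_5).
Σ a^n = 1/(1 − a) = -1/6173;  first 6 digits = (1, 0, 0, 4, 2, 0)

v_7(a) = 3 ≥ 1, so the series converges in ℤ_7 to 1/(1 − a) = 1/(1 − 6174) = -1/6173. Expand this rational in ℤ_7: compute digits iteratively via d_i = x_i mod 7, x_{i+1} = (x_i − d_i)/7. The first 6 digits are (1, 0, 0, 4, 2, 0).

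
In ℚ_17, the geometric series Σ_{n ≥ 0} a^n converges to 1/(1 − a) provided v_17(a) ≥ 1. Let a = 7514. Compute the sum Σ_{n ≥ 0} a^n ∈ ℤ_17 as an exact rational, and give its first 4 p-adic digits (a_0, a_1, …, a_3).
Σ a^n = 1/(1 − a) = -1/7513;  first 4 digits = (1, 0, 9, 1)

v_17(a) = 2 ≥ 1, so the series converges in ℤ_17 to 1/(1 − a) = 1/(1 − 7514) = -1/7513. Expand this rational in ℤ_17: compute digits iteratively via d_i = x_i mod 17, x_{i+1} = (x_i − d_i)/17. The first 4 digits are (1, 0, 9, 1).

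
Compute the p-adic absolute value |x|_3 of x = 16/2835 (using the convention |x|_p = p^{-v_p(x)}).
|16/2835|_3 = 81

Step 1 — compute v_3(x) by factoring powers of 3 out of the numerator and denominator: v_3(16/2835) = -4. Step 2 — apply |x|_p = p^{-v_p(x)} = 3^{4} = 81.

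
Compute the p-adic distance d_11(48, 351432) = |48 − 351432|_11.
d_11(48, 351432) = 1/14641

Step 1 — x − y = 48 − 351432 = -351384. Step 2 — v_11(-351384) = 4 (factor: -351384 = −(11^4 · 24); the sign does not affect v_p). Step 3 — |x − y|_11 = 11^{-4} = 1/14641.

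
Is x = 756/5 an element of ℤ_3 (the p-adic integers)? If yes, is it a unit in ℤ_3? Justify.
x ∈ ℤ_3 but not a unit; v_3(x) = 3 > 0

ℤ_3 = {x ∈ ℚ_3 : v_3(x) ≥ 0} and ℤ_3^× = {x ∈ ℤ_3 : v_3(x) = 0}. Here v_3(756/5) = v_3(num) − v_3(den) = 3; compare against these criteria.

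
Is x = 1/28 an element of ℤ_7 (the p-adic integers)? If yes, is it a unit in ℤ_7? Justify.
x ∉ ℤ_7 (v_7(x) = -1 < 0)

ℤ_7 = {x ∈ ℚ_7 : v_7(x) ≥ 0} and ℤ_7^× = {x ∈ ℤ_7 : v_7(x) = 0}. Here v_7(1/28) = v_7(num) − v_7(den) = -1; compare against these criteria.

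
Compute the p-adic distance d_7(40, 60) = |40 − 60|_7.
d_7(40, 60) = 1

Step 1 — x − y = 40 − 60 = -20. Step 2 — v_7(-20) = 0 (factor: -20 = −(7^0 · 20); the sign does not affect v_p). Step 3 — |x − y|_7 = 7^{0} = 1.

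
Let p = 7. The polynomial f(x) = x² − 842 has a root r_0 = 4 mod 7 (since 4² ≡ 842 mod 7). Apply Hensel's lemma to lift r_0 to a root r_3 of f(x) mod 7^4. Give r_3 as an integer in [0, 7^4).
r_3 = 1859 (mod 2401)

Hensel's recurrence: r_{i+1} = r_i − f(r_i)·(f′(r_i))^{-1} mod 7^{i+2}, with f′(x) = 2x. Iterate:
  r_0 = 4 (mod 7)
  r_1 = 46 (mod 49)
  r_2 = 144 (mod 343)
  r_3 = 1859 (mod 2401)
Final: r_3 = 1859, and one checks f(r_3) ≡ 0 mod 7^4.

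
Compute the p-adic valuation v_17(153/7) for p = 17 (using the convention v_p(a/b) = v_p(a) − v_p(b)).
v_17(153/7) = 1

Factor powers of 17 from the numerator and denominator of the reduced fraction: 153 = 17^1 · 9 and 7 = 17^0 · 7. Apply v_p(a/b) = v_p(a) − v_p(b): v_17(153/7) = 1 − 0 = 1.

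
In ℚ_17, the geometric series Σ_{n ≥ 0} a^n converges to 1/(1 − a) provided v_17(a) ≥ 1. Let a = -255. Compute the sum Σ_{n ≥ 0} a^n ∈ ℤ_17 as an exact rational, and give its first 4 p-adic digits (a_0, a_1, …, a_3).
Σ a^n = 1/(1 − a) = 1/256;  first 4 digits = (1, 2, 3, 4)

v_17(a) = 1 ≥ 1, so the series converges in ℤ_17 to 1/(1 − a) = 1/(1 − (-255)) = 1/256. Expand this rational in ℤ_17: compute digits iteratively via d_i = x_i mod 17, x_{i+1} = (x_i − d_i)/17. The first 4 digits are (1, 2, 3, 4).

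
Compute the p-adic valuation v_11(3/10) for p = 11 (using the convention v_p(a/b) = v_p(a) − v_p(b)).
v_11(3/10) = 0

Factor powers of 11 from the numerator and denominator of the reduced fraction: 3 = 11^0 · 3 and 10 = 11^0 · 10. Apply v_p(a/b) = v_p(a) − v_p(b): v_11(3/10) = 0 − 0 = 0.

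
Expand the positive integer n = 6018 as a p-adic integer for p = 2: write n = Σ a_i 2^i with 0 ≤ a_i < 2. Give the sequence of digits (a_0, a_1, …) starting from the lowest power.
(a_0, a_1, …) = (0, 1, 0, 0, 0, 0, 0, 1, 1, 1, 1, 0, 1)

Repeated division by 2 gives the digits low-to-high: 6018 = 1·2^1 + 1·2^7 + 1·2^8 + 1·2^9 + 1·2^10 + 1·2^12. Digit sequence: (0, 1, 0, 0, 0, 0, 0, 1, 1, 1, 1, 0, 1).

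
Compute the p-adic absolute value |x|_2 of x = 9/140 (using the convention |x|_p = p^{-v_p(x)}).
|9/140|_2 = 4

Step 1 — compute v_2(x) by factoring powers of 2 out of the numerator and denominator: v_2(9/140) = -2. Step 2 — apply |x|_p = p^{-v_p(x)} = 2^{2} = 4.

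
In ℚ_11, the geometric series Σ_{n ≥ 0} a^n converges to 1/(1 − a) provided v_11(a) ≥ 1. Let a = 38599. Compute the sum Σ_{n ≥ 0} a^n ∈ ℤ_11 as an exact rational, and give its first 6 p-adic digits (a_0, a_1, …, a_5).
Σ a^n = 1/(1 − a) = -1/38598;  first 6 digits = (1, 0, 0, 7, 2, 0)

v_11(a) = 3 ≥ 1, so the series converges in ℤ_11 to 1/(1 − a) = 1/(1 − 38599) = -1/38598. Expand this rational in ℤ_11: compute digits iteratively via d_i = x_i mod 11, x_{i+1} = (x_i − d_i)/11. The first 6 digits are (1, 0, 0, 7, 2, 0).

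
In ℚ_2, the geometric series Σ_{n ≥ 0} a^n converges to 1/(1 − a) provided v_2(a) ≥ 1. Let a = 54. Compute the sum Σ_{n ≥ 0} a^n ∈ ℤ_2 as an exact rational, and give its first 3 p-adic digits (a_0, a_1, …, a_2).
Σ a^n = 1/(1 − a) = -1/53;  first 3 digits = (1, 1, 0)

v_2(a) = 1 ≥ 1, so the series converges in ℤ_2 to 1/(1 − a) = 1/(1 − 54) = -1/53. Expand this rational in ℤ_2: compute digits iteratively via d_i = x_i mod 2, x_{i+1} = (x_i − d_i)/2. The first 3 digits are (1, 1, 0).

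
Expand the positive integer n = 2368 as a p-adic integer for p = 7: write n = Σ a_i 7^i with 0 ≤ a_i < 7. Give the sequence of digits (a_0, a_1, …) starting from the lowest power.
(a_0, a_1, …) = (2, 2, 6, 6)

Repeated division by 7 gives the digits low-to-high: 2368 = 2 + 2·7^1 + 6·7^2 + 6·7^3. Digit sequence: (2, 2, 6, 6).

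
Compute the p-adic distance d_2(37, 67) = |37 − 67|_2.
d_2(37, 67) = 1/2

Step 1 — x − y = 37 − 67 = -30. Step 2 — v_2(-30) = 1 (factor: -30 = −(2^1 · 15); the sign does not affect v_p). Step 3 — |x − y|_2 = 2^{-1} = 1/2.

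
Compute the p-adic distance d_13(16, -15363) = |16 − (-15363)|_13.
d_13(16, -15363) = 1/2197

Step 1 — x − y = 16 − (-15363) = 15379. Step 2 — v_13(15379) = 3 (factor: 15379 = (13^3 · 7); the sign does not affect v_p). Step 3 — |x − y|_13 = 13^{-3} = 1/2197.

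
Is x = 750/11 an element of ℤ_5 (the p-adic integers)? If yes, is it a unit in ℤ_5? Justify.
x ∈ ℤ_5 but not a unit; v_5(x) = 3 > 0

ℤ_5 = {x ∈ ℚ_5 : v_5(x) ≥ 0} and ℤ_5^× = {x ∈ ℤ_5 : v_5(x) = 0}. Here v_5(750/11) = v_5(num) − v_5(den) = 3; compare against these criteria.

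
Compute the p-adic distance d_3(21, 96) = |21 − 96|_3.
d_3(21, 96) = 1/3

Step 1 — x − y = 21 − 96 = -75. Step 2 — v_3(-75) = 1 (factor: -75 = −(3^1 · 25); the sign does not affect v_p). Step 3 — |x − y|_3 = 3^{-1} = 1/3.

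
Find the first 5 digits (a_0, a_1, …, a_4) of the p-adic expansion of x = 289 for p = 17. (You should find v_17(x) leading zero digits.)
(a_0, …, a_4) = (0, 0, 1, 0, 0)

v_17(289) = 2, so a_0 = ... = a_1 = 0. Factor out: x = 17^2 · u with u = 1 a unit in ℤ_17. Expand u iteratively via a_{v+i} = u_i mod 17, u_{i+1} = (u_i − a_{v+i})/17:
  u_0 = 1;  a_2 = 1;  u_1 = (u_0 − 1)/17 = 0
  u_1 = 0;  a_3 = 0;  u_2 = (u_1 − 0)/17 = 0
  u_2 = 0;  a_4 = 0;  u_3 = (u_2 − 0)/17 = 0
Digits: (0, 0, 1, 0, 0).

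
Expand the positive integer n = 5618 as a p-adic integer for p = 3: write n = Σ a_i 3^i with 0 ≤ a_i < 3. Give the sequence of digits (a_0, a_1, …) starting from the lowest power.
(a_0, a_1, …) = (2, 0, 0, 1, 0, 2, 1, 2)

Repeated division by 3 gives the digits low-to-high: 5618 = 2 + 1·3^3 + 2·3^5 + 1·3^6 + 2·3^7. Digit sequence: (2, 0, 0, 1, 0, 2, 1, 2).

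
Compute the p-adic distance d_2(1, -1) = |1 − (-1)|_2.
d_2(1, -1) = 1/2

Step 1 — x − y = 1 − (-1) = 2. Step 2 — v_2(2) = 1 (factor: 2 = (2^1 · 1); the sign does not affect v_p). Step 3 — |x − y|_2 = 2^{-1} = 1/2.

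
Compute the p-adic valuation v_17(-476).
v_17(-476) = 1

v_17(n) is the largest exponent k such that 17^k divides n. Factor out: -476 = -17^1 · 28. (Sign doesn't affect v_p.) So v_17(-476) = 1.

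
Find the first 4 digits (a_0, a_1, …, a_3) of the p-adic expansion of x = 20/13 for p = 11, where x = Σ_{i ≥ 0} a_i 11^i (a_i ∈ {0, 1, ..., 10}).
(a_0, …, a_3) = (10, 6, 7, 1)

v_11(20/13) = 0 (numerator and denominator both coprime to 11), so x ∈ ℤ_11^×. Compute digits iteratively via a_i = x_i mod 11, x_{i+1} = (x_i − a_i)/11, with x_0 = x:
  x_0 = 20/13;  a_0 = 10;  x_1 = (x_0 − 10)/11 = -10/13
  x_1 = -10/13;  a_1 = 6;  x_2 = (x_1 − 6)/11 = -8/13
  x_2 = -8/13;  a_2 = 7;  x_3 = (x_2 − 7)/11 = -9/13
  x_3 = -9/13;  a_3 = 1;  x_4 = (x_3 − 1)/11 = -2/13
Digits: (10, 6, 7, 1).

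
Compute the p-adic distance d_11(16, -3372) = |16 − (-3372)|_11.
d_11(16, -3372) = 1/121

Step 1 — x − y = 16 − (-3372) = 3388. Step 2 — v_11(3388) = 2 (factor: 3388 = (11^2 · 28); the sign does not affect v_p). Step 3 — |x − y|_11 = 11^{-2} = 1/121.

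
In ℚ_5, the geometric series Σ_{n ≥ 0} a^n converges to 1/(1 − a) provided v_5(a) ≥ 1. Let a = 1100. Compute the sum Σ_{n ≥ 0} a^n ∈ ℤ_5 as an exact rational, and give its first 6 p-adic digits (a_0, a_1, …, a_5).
Σ a^n = 1/(1 − a) = -1/1099;  first 6 digits = (1, 0, 4, 3, 2, 2)

v_5(a) = 2 ≥ 1, so the series converges in ℤ_5 to 1/(1 − a) = 1/(1 − 1100) = -1/1099. Expand this rational in ℤ_5: compute digits iteratively via d_i = x_i mod 5, x_{i+1} = (x_i − d_i)/5. The first 6 digits are (1, 0, 4, 3, 2, 2).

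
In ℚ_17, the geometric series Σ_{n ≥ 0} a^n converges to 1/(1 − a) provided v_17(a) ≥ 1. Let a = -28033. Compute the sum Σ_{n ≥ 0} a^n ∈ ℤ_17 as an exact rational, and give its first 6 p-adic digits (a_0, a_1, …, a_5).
Σ a^n = 1/(1 − a) = 1/28034;  first 6 digits = (1, 0, 5, 11, 7, 9)

v_17(a) = 2 ≥ 1, so the series converges in ℤ_17 to 1/(1 − a) = 1/(1 − (-28033)) = 1/28034. Expand this rational in ℤ_17: compute digits iteratively via d_i = x_i mod 17, x_{i+1} = (x_i − d_i)/17. The first 6 digits are (1, 0, 5, 11, 7, 9).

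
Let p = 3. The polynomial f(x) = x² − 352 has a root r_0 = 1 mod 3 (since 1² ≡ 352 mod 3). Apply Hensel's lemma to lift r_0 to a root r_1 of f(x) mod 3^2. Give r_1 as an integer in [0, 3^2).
r_1 = 1 (mod 9)

Hensel's recurrence: r_{i+1} = r_i − f(r_i)·(f′(r_i))^{-1} mod 3^{i+2}, with f′(x) = 2x. Iterate:
  r_0 = 1 (mod 3)
  r_1 = 1 (mod 9)
Final: r_1 = 1, and one checks f(r_1) ≡ 0 mod 3^2.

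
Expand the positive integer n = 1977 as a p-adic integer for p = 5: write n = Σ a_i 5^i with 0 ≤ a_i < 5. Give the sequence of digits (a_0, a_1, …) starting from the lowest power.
(a_0, a_1, …) = (2, 0, 4, 0, 3)

Repeated division by 5 gives the digits low-to-high: 1977 = 2 + 4·5^2 + 3·5^4. Digit sequence: (2, 0, 4, 0, 3).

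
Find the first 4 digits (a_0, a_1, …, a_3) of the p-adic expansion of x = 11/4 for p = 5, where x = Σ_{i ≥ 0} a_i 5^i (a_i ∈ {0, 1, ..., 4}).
(a_0, …, a_3) = (4, 1, 1, 1)

v_5(11/4) = 0 (numerator and denominator both coprime to 5), so x ∈ ℤ_5^×. Compute digits iteratively via a_i = x_i mod 5, x_{i+1} = (x_i − a_i)/5, with x_0 = x:
  x_0 = 11/4;  a_0 = 4;  x_1 = (x_0 − 4)/5 = -1/4
  x_1 = -1/4;  a_1 = 1;  x_2 = (x_1 − 1)/5 = -1/4
  x_2 = -1/4;  a_2 = 1;  x_3 = (x_2 − 1)/5 = -1/4
  x_3 = -1/4;  a_3 = 1;  x_4 = (x_3 − 1)/5 = -1/4
Digits: (4, 1, 1, 1).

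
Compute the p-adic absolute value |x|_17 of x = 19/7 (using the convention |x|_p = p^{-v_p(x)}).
|19/7|_17 = 1

Step 1 — compute v_17(x) by factoring powers of 17 out of the numerator and denominator: v_17(19/7) = 0. Step 2 — apply |x|_p = p^{-v_p(x)} = 17^{0} = 1.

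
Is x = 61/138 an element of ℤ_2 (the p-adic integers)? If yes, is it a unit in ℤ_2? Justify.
x ∉ ℤ_2 (v_2(x) = -1 < 0)

ℤ_2 = {x ∈ ℚ_2 : v_2(x) ≥ 0} and ℤ_2^× = {x ∈ ℤ_2 : v_2(x) = 0}. Here v_2(61/138) = v_2(num) − v_2(den) = -1; compare against these criteria.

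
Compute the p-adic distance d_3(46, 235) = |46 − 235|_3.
d_3(46, 235) = 1/27

Step 1 — x − y = 46 − 235 = -189. Step 2 — v_3(-189) = 3 (factor: -189 = −(3^3 · 7); the sign does not affect v_p). Step 3 — |x − y|_3 = 3^{-3} = 1/27.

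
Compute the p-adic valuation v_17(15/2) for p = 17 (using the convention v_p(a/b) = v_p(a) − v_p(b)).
v_17(15/2) = 0

Factor powers of 17 from the numerator and denominator of the reduced fraction: 15 = 17^0 · 15 and 2 = 17^0 · 2. Apply v_p(a/b) = v_p(a) − v_p(b): v_17(15/2) = 0 − 0 = 0.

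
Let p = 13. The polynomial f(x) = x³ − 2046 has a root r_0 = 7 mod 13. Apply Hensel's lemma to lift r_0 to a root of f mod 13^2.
r_1 = 137 (mod 169)

Hensel: r_{i+1} = r_i − f(r_i)/f′(r_i) mod 13^{i+2}, where f′(x) = 3x². Iterate:
  r_0 = 7 (mod 13)
  r_1 = 137 (mod 169)
Final: r = 137 with f(r) ≡ 0 mod 13^2.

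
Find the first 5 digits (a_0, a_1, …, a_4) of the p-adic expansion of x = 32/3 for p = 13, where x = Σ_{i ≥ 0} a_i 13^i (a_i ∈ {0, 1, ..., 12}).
(a_0, …, a_4) = (2, 5, 4, 4, 4)

v_13(32/3) = 0 (numerator and denominator both coprime to 13), so x ∈ ℤ_13^×. Compute digits iteratively via a_i = x_i mod 13, x_{i+1} = (x_i − a_i)/13, with x_0 = x:
  x_0 = 32/3;  a_0 = 2;  x_1 = (x_0 − 2)/13 = 2/3
  x_1 = 2/3;  a_1 = 5;  x_2 = (x_1 − 5)/13 = -1/3
  x_2 = -1/3;  a_2 = 4;  x_3 = (x_2 − 4)/13 = -1/3
  x_3 = -1/3;  a_3 = 4;  x_4 = (x_3 − 4)/13 = -1/3
  x_4 = -1/3;  a_4 = 4;  x_5 = (x_4 − 4)/13 = -1/3
Digits: (2, 5, 4, 4, 4).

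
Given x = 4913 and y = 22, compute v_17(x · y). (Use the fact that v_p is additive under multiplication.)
v_17(108086) = 3

v_p(x) = 3 (factor: 4913 = 17^3 · 1); v_p(y) = 0 (factor: 22 = 17^0 · 22). Additivity: v_p(xy) = v_p(x) + v_p(y) = 3 + 0 = 3. (Direct check: xy = 108086 = 17^3 · (22).)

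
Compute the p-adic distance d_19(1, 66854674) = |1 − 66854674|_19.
d_19(1, 66854674) = 1/2476099

Step 1 — x − y = 1 − 66854674 = -66854673. Step 2 — v_19(-66854673) = 5 (factor: -66854673 = −(19^5 · 27); the sign does not affect v_p). Step 3 — |x − y|_19 = 19^{-5} = 1/2476099.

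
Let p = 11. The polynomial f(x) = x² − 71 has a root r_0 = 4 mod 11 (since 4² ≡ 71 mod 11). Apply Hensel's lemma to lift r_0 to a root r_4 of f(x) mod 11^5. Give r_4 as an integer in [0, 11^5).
r_4 = 156842 (mod 161051)

Hensel's recurrence: r_{i+1} = r_i − f(r_i)·(f′(r_i))^{-1} mod 11^{i+2}, with f′(x) = 2x. Iterate:
  r_0 = 4 (mod 11)
  r_1 = 26 (mod 121)
  r_2 = 1115 (mod 1331)
  r_3 = 10432 (mod 14641)
  r_4 = 156842 (mod 161051)
Final: r_4 = 156842, and one checks f(r_4) ≡ 0 mod 11^5.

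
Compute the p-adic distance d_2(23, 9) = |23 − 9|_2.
d_2(23, 9) = 1/2

Step 1 — x − y = 23 − 9 = 14. Step 2 — v_2(14) = 1 (factor: 14 = (2^1 · 7); the sign does not affect v_p). Step 3 — |x − y|_2 = 2^{-1} = 1/2.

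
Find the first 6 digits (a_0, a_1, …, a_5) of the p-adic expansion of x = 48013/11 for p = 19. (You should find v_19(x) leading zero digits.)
(a_0, …, a_5) = (0, 0, 0, 11, 15, 13)

v_19(48013/11) = 3, so a_0 = ... = a_2 = 0. Factor out: x = 19^3 · u with u = 7/11 a unit in ℤ_19. Expand u iteratively via a_{v+i} = u_i mod 19, u_{i+1} = (u_i − a_{v+i})/19:
  u_0 = 7/11;  a_3 = 11;  u_1 = (u_0 − 11)/19 = -6/11
  u_1 = -6/11;  a_4 = 15;  u_2 = (u_1 − 15)/19 = -9/11
  u_2 = -9/11;  a_5 = 13;  u_3 = (u_2 − 13)/19 = -8/11
Digits: (0, 0, 0, 11, 15, 13).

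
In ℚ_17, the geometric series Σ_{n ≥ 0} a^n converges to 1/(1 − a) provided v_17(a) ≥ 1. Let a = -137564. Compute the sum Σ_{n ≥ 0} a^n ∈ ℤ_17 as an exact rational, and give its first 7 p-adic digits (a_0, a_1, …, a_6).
Σ a^n = 1/(1 − a) = 1/137565;  first 7 digits = (1, 0, 0, 6, 15, 16, 1)

v_17(a) = 3 ≥ 1, so the series converges in ℤ_17 to 1/(1 − a) = 1/(1 − (-137564)) = 1/137565. Expand this rational in ℤ_17: compute digits iteratively via d_i = x_i mod 17, x_{i+1} = (x_i − d_i)/17. The first 7 digits are (1, 0, 0, 6, 15, 16, 1).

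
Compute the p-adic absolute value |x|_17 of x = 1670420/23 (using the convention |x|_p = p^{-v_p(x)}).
|1670420/23|_17 = 1/83521

Step 1 — compute v_17(x) by factoring powers of 17 out of the numerator and denominator: v_17(1670420/23) = 4. Step 2 — apply |x|_p = p^{-v_p(x)} = 17^{-4} = 1/83521.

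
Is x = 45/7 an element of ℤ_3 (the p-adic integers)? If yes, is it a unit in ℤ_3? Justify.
x ∈ ℤ_3 but not a unit; v_3(x) = 2 > 0

ℤ_3 = {x ∈ ℚ_3 : v_3(x) ≥ 0} and ℤ_3^× = {x ∈ ℤ_3 : v_3(x) = 0}. Here v_3(45/7) = v_3(num) − v_3(den) = 2; compare against these criteria.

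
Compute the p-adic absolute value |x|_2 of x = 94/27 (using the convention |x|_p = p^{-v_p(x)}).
|94/27|_2 = 1/2

Step 1 — compute v_2(x) by factoring powers of 2 out of the numerator and denominator: v_2(94/27) = 1. Step 2 — apply |x|_p = p^{-v_p(x)} = 2^{-1} = 1/2.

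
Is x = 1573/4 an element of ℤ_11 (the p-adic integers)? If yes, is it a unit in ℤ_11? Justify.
x ∈ ℤ_11 but not a unit; v_11(x) = 2 > 0

ℤ_11 = {x ∈ ℚ_11 : v_11(x) ≥ 0} and ℤ_11^× = {x ∈ ℤ_11 : v_11(x) = 0}. Here v_11(1573/4) = v_11(num) − v_11(den) = 2; compare against these criteria.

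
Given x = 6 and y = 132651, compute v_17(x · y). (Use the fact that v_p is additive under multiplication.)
v_17(795906) = 3

v_p(x) = 0 (factor: 6 = 17^0 · 6); v_p(y) = 3 (factor: 132651 = 17^3 · 27). Additivity: v_p(xy) = v_p(x) + v_p(y) = 0 + 3 = 3. (Direct check: xy = 795906 = 17^3 · (162).)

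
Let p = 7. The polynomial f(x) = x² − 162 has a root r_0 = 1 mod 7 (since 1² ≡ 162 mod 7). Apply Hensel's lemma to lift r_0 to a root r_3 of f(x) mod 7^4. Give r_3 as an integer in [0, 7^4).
r_3 = 2115 (mod 2401)

Hensel's recurrence: r_{i+1} = r_i − f(r_i)·(f′(r_i))^{-1} mod 7^{i+2}, with f′(x) = 2x. Iterate:
  r_0 = 1 (mod 7)
  r_1 = 8 (mod 49)
  r_2 = 57 (mod 343)
  r_3 = 2115 (mod 2401)
Final: r_3 = 2115, and one checks f(r_3) ≡ 0 mod 7^4.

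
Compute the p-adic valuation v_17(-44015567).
v_17(-44015567) = 5

v_17(n) is the largest exponent k such that 17^k divides n. Factor out: -44015567 = -17^5 · 31. (Sign doesn't affect v_p.) So v_17(-44015567) = 5.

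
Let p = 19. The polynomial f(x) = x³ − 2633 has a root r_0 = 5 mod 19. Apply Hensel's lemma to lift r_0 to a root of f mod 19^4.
r_3 = 72946 (mod 130321)

Hensel: r_{i+1} = r_i − f(r_i)/f′(r_i) mod 19^{i+2}, where f′(x) = 3x². Iterate:
  r_0 = 5 (mod 19)
  r_1 = 24 (mod 361)
  r_2 = 4356 (mod 6859)
  r_3 = 72946 (mod 130321)
Final: r = 72946 with f(r) ≡ 0 mod 19^4.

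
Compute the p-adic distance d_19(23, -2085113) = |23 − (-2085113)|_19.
d_19(23, -2085113) = 1/130321

Step 1 — x − y = 23 − (-2085113) = 2085136. Step 2 — v_19(2085136) = 4 (factor: 2085136 = (19^4 · 16); the sign does not affect v_p). Step 3 — |x − y|_19 = 19^{-4} = 1/130321.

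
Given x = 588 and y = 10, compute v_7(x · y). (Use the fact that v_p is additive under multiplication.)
v_7(5880) = 2

v_p(x) = 2 (factor: 588 = 7^2 · 12); v_p(y) = 0 (factor: 10 = 7^0 · 10). Additivity: v_p(xy) = v_p(x) + v_p(y) = 2 + 0 = 2. (Direct check: xy = 5880 = 7^2 · (120).)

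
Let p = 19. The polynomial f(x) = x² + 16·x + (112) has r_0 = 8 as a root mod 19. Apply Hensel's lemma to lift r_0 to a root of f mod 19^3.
r_2 = 4872 (mod 6859)

Hensel: r_{i+1} = r_i − f(r_i)·(f′(r_i))^{-1} mod 19^{i+2}, f′(x) = 2x + 16. Iterate:
  r_0 = 8 (mod 19)
  r_1 = 179 (mod 361)
  r_2 = 4872 (mod 6859)
Final: r = 4872 satisfies f(r) ≡ 0 mod 19^3.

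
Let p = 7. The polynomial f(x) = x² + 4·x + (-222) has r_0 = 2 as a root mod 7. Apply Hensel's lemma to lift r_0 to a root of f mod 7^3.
r_2 = 261 (mod 343)

Hensel: r_{i+1} = r_i − f(r_i)·(f′(r_i))^{-1} mod 7^{i+2}, f′(x) = 2x + 4. Iterate:
  r_0 = 2 (mod 7)
  r_1 = 16 (mod 49)
  r_2 = 261 (mod 343)
Final: r = 261 satisfies f(r) ≡ 0 mod 7^3.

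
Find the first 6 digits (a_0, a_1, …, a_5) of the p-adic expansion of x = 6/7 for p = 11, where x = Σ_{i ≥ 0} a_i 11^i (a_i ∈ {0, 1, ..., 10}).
(a_0, …, a_5) = (4, 6, 1, 3, 6, 1)

v_11(6/7) = 0 (numerator and denominator both coprime to 11), so x ∈ ℤ_11^×. Compute digits iteratively via a_i = x_i mod 11, x_{i+1} = (x_i − a_i)/11, with x_0 = x:
  x_0 = 6/7;  a_0 = 4;  x_1 = (x_0 − 4)/11 = -2/7
  x_1 = -2/7;  a_1 = 6;  x_2 = (x_1 − 6)/11 = -4/7
  x_2 = -4/7;  a_2 = 1;  x_3 = (x_2 − 1)/11 = -1/7
  x_3 = -1/7;  a_3 = 3;  x_4 = (x_3 − 3)/11 = -2/7
  x_4 = -2/7;  a_4 = 6;  x_5 = (x_4 − 6)/11 = -4/7
  x_5 = -4/7;  a_5 = 1;  x_6 = (x_5 − 1)/11 = -1/7
Digits: (4, 6, 1, 3, 6, 1).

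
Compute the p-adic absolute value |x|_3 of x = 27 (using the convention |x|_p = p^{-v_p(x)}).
|27|_3 = 1/27

Step 1 — compute v_3(x) by factoring powers of 3 out of the numerator and denominator: v_3(27) = 3. Step 2 — apply |x|_p = p^{-v_p(x)} = 3^{-3} = 1/27.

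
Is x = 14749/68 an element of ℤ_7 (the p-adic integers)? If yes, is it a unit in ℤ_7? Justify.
x ∈ ℤ_7 but not a unit; v_7(x) = 3 > 0

ℤ_7 = {x ∈ ℚ_7 : v_7(x) ≥ 0} and ℤ_7^× = {x ∈ ℤ_7 : v_7(x) = 0}. Here v_7(14749/68) = v_7(num) − v_7(den) = 3; compare against these criteria.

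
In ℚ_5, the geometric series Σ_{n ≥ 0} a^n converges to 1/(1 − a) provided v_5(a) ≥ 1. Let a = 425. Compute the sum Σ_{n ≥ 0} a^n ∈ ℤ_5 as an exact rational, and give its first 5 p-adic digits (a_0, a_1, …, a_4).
Σ a^n = 1/(1 − a) = -1/424;  first 5 digits = (1, 0, 2, 3, 4)

v_5(a) = 2 ≥ 1, so the series converges in ℤ_5 to 1/(1 − a) = 1/(1 − 425) = -1/424. Expand this rational in ℤ_5: compute digits iteratively via d_i = x_i mod 5, x_{i+1} = (x_i − d_i)/5. The first 5 digits are (1, 0, 2, 3, 4).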